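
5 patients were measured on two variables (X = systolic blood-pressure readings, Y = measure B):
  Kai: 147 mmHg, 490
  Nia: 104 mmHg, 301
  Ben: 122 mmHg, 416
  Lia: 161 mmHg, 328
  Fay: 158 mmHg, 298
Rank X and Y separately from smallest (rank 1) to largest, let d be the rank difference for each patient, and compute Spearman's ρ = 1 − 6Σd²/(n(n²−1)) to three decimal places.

-0.100

Ranks of variable 1: 3, 1, 2, 5, 4
Ranks of variable 2: 5, 2, 4, 3, 1
d = r₁ − r₂: -2, -1, -2, 2, 3
d²: 4, 1, 4, 4, 9; Σd² = 22
ρ = 1 − 6·22/(5·24) = 1 − 132/120 = -0.100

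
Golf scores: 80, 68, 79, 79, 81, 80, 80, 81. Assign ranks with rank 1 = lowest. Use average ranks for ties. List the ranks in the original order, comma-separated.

5, 1, 2.5, 2.5, 7.5, 5, 5, 7.5

Sorted (ascending): 68, 79, 79, 80, 80, 80, 81, 81
The 2 values of 79 occupy positions 2–3 → average rank (2+3)/2 = 2.5.
The 3 values of 80 occupy positions 4–6 → average rank 5.
The 2 values of 81 occupy positions 7–8 → average rank (7+8)/2 = 7.5.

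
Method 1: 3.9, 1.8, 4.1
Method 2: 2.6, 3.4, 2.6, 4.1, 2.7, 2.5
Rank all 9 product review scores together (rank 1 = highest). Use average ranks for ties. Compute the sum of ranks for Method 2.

31.5

Sorted (descending): 4.1, 4.1, 3.9, 3.4, 2.7, 2.6, 2.6, 2.5, 1.8
The 2 values of 4.1 occupy positions 1–2 → average rank (1+2)/2 = 1.5.
The 2 values of 2.6 occupy positions 6–7 → average rank (6+7)/2 = 6.5.
Method 2 values → pooled ranks: 2.6→6.5, 3.4→4, 2.6→6.5, 4.1→1.5, 2.7→5, 2.5→8
Rank sum = 6.5 + 4 + 6.5 + 1.5 + 5 + 8 = 31.5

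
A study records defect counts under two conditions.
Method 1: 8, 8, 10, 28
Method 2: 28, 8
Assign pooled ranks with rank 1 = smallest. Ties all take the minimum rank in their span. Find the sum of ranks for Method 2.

6

Sorted (ascending): 8, 8, 8, 10, 28, 28
The 3 values of 8 occupy positions 1–3 → each gets rank 1.
The 2 values of 28 occupy positions 5–6 → each gets rank 5.
Method 2 values → pooled ranks: 28→5, 8→1
Rank sum = 5 + 1 = 6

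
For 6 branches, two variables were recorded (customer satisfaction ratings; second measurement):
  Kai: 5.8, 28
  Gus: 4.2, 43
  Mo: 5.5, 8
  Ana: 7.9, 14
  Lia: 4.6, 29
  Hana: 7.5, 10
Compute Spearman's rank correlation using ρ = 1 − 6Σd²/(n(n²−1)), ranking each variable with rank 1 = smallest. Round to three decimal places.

Ranks of variable 1: 4, 1, 3, 6, 2, 5
Ranks of variable 2: 4, 6, 1, 3, 5, 2
d = r₁ − r₂: 0, -5, 2, 3, -3, 3
d²: 0, 25, 4, 9, 9, 9; Σd² = 56
ρ = 1 − 6·56/(6·35) = 1 − 336/210 = -0.600

-0.600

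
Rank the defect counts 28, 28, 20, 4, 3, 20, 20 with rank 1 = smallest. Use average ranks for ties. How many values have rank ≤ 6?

5

Sorted (ascending): 3, 4, 20, 20, 20, 28, 28
The 3 values of 20 occupy positions 3–5 → average rank 4.
The 2 values of 28 occupy positions 6–7 → average rank (6+7)/2 = 6.5.
Ranks ≤ 6: {1, 2, 4, 4, 4} → 5 values.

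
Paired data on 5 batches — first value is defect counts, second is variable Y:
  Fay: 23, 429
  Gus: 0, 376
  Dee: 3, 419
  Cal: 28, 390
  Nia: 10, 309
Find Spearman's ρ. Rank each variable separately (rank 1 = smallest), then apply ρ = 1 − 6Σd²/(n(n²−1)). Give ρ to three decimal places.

0.300

Ranks of variable 1: 4, 1, 2, 5, 3
Ranks of variable 2: 5, 2, 4, 3, 1
d = r₁ − r₂: -1, -1, -2, 2, 2
d²: 1, 1, 4, 4, 4; Σd² = 14
ρ = 1 − 6·14/(5·24) = 1 − 84/120 = 0.300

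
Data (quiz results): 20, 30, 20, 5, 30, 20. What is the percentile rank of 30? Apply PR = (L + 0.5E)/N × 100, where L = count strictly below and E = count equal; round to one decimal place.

N = 6.
Strictly below 30: 4. Equal to 30: 2.
PR = (4 + 0.5·2)/6 × 100 = 83.3

83.3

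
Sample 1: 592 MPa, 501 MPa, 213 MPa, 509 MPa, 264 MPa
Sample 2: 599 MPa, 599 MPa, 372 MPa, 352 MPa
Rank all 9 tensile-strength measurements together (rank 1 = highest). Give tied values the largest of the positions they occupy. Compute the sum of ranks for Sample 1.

29

Sorted (descending): 599, 599, 592, 509, 501, 372, 352, 264, 213
The 2 values of 599 occupy positions 1–2 → each gets rank 2.
Sample 1 values → pooled ranks: 592→3, 501→5, 213→9, 509→4, 264→8
Rank sum = 3 + 5 + 9 + 4 + 8 = 29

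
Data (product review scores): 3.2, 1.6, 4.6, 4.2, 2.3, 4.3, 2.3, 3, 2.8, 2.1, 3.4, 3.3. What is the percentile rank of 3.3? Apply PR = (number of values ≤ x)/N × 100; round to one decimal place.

N = 12.
Strictly below 3.3: 7. Equal to 3.3: 1.
PR = 8/12 × 100 = 66.7

66.7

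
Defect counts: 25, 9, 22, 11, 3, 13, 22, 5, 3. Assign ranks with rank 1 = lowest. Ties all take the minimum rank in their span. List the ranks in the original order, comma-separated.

9, 4, 7, 5, 1, 6, 7, 3, 1

Sorted (ascending): 3, 3, 5, 9, 11, 13, 22, 22, 25
The 2 values of 3 occupy positions 1–2 → each gets rank 1.
The 2 values of 22 occupy positions 7–8 → each gets rank 7.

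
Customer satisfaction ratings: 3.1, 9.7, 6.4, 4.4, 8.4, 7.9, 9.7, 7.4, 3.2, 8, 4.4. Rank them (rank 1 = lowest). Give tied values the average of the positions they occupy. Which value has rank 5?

6.4

Sorted (ascending): 3.1, 3.2, 4.4, 4.4, 6.4, 7.4, 7.9, 8, 8.4, 9.7, 9.7
The 2 values of 4.4 occupy positions 3–4 → average rank (3+4)/2 = 3.5.
The 2 values of 9.7 occupy positions 10–11 → average rank (10+11)/2 = 10.5.
Rank 5 → value 6.4.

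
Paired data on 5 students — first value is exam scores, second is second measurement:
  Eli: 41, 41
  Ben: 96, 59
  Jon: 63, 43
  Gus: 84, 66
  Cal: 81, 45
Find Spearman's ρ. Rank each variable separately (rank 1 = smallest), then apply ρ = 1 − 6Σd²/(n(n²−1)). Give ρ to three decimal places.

Ranks of variable 1: 1, 5, 2, 4, 3
Ranks of variable 2: 1, 4, 2, 5, 3
d = r₁ − r₂: 0, 1, 0, -1, 0
d²: 0, 1, 0, 1, 0; Σd² = 2
ρ = 1 − 6·2/(5·24) = 1 − 12/120 = 0.900

0.900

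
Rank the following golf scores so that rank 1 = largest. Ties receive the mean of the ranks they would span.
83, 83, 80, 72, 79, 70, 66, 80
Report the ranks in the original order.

Sorted (descending): 83, 83, 80, 80, 79, 72, 70, 66
The 2 values of 83 occupy positions 1–2 → average rank (1+2)/2 = 1.5.
The 2 values of 80 occupy positions 3–4 → average rank (3+4)/2 = 3.5.

1.5, 1.5, 3.5, 6, 5, 7, 8, 3.5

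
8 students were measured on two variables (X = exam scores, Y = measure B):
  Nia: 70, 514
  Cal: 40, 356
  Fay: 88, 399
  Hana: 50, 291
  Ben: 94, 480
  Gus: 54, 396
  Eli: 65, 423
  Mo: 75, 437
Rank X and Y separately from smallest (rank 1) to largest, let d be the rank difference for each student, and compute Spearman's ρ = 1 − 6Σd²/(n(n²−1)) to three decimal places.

Ranks of variable 1: 5, 1, 7, 2, 8, 3, 4, 6
Ranks of variable 2: 8, 2, 4, 1, 7, 3, 5, 6
d = r₁ − r₂: -3, -1, 3, 1, 1, 0, -1, 0
d²: 9, 1, 9, 1, 1, 0, 1, 0; Σd² = 22
ρ = 1 − 6·22/(8·63) = 1 − 132/504 = 0.738

0.738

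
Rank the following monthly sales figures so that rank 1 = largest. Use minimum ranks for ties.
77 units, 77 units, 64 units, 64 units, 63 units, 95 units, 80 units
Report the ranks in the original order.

3, 3, 5, 5, 7, 1, 2

Sorted (descending): 95, 80, 77, 77, 64, 64, 63
The 2 values of 77 occupy positions 3–4 → each gets rank 3.
The 2 values of 64 occupy positions 5–6 → each gets rank 5.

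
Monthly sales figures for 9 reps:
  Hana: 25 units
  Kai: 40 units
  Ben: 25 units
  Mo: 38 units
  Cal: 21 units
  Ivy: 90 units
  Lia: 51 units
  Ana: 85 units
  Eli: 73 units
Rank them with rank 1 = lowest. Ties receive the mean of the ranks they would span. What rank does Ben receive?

2.5

Sorted (ascending): 21, 25, 25, 38, 40, 51, 73, 85, 90
The 2 values of 25 occupy positions 2–3 → average rank (2+3)/2 = 2.5.
Ben has value 25 units → rank 2.5.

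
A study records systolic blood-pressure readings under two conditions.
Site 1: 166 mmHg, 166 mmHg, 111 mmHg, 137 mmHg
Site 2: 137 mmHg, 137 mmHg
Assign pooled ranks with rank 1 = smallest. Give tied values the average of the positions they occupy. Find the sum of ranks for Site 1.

Sorted (ascending): 111, 137, 137, 137, 166, 166
The 3 values of 137 occupy positions 2–4 → average rank 3.
The 2 values of 166 occupy positions 5–6 → average rank (5+6)/2 = 5.5.
Site 1 values → pooled ranks: 166→5.5, 166→5.5, 111→1, 137→3
Rank sum = 5.5 + 5.5 + 1 + 3 = 15

15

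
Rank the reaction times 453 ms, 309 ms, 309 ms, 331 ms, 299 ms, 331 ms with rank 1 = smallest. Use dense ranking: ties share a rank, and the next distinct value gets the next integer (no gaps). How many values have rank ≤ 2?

3

Sorted (ascending): 299, 309, 309, 331, 331, 453
The 2 values of 309 share dense rank 2.
The 2 values of 331 share dense rank 3.
Remaining distinct values take the next consecutive integers.
Ranks ≤ 2: {1, 2, 2} → 3 values.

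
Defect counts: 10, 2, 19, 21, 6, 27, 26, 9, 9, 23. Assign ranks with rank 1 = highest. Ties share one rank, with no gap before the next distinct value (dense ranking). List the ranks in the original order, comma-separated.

6, 9, 5, 4, 8, 1, 2, 7, 7, 3

Sorted (descending): 27, 26, 23, 21, 19, 10, 9, 9, 6, 2
The 2 values of 9 share dense rank 7.
Remaining distinct values take the next consecutive integers.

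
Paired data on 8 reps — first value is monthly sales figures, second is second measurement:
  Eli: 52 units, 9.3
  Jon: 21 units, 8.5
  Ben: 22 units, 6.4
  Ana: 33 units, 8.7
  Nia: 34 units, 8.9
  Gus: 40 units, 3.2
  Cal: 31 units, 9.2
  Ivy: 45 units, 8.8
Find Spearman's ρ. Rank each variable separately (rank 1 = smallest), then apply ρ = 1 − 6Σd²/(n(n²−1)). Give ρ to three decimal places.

0.405

Ranks of variable 1: 8, 1, 2, 4, 5, 6, 3, 7
Ranks of variable 2: 8, 3, 2, 4, 6, 1, 7, 5
d = r₁ − r₂: 0, -2, 0, 0, -1, 5, -4, 2
d²: 0, 4, 0, 0, 1, 25, 16, 4; Σd² = 50
ρ = 1 − 6·50/(8·63) = 1 − 300/504 = 0.405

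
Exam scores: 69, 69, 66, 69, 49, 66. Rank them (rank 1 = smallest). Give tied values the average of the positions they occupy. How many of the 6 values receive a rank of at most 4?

Sorted (ascending): 49, 66, 66, 69, 69, 69
The 2 values of 66 occupy positions 2–3 → average rank (2+3)/2 = 2.5.
The 3 values of 69 occupy positions 4–6 → average rank 5.
Ranks ≤ 4: {1, 2.5, 2.5} → 3 values.

3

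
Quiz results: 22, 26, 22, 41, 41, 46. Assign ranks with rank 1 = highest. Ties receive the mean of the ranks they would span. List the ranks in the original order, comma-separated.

Sorted (descending): 46, 41, 41, 26, 22, 22
The 2 values of 41 occupy positions 2–3 → average rank (2+3)/2 = 2.5.
The 2 values of 22 occupy positions 5–6 → average rank (5+6)/2 = 5.5.

5.5, 4, 5.5, 2.5, 2.5, 1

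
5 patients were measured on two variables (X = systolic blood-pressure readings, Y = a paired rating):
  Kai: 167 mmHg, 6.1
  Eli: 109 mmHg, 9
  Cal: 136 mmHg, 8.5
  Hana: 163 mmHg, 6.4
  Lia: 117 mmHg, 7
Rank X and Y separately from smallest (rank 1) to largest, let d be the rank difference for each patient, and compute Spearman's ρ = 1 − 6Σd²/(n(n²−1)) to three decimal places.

Ranks of variable 1: 5, 1, 3, 4, 2
Ranks of variable 2: 1, 5, 4, 2, 3
d = r₁ − r₂: 4, -4, -1, 2, -1
d²: 16, 16, 1, 4, 1; Σd² = 38
ρ = 1 − 6·38/(5·24) = 1 − 228/120 = -0.900

-0.900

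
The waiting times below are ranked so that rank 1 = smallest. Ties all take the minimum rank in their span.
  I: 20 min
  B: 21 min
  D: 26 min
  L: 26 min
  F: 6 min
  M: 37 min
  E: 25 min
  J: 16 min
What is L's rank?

Sorted (ascending): 6, 16, 20, 21, 25, 26, 26, 37
The 2 values of 26 occupy positions 6–7 → each gets rank 6.
L has value 26 min → rank 6.

6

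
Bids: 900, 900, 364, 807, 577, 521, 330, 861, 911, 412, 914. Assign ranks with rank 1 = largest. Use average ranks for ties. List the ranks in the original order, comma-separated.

Sorted (descending): 914, 911, 900, 900, 861, 807, 577, 521, 412, 364, 330
The 2 values of 900 occupy positions 3–4 → average rank (3+4)/2 = 3.5.

3.5, 3.5, 10, 6, 7, 8, 11, 5, 2, 9, 1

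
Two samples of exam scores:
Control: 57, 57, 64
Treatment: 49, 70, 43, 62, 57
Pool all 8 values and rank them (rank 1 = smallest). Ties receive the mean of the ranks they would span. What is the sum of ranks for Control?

15

Sorted (ascending): 43, 49, 57, 57, 57, 62, 64, 70
The 3 values of 57 occupy positions 3–5 → average rank 4.
Control values → pooled ranks: 57→4, 57→4, 64→7
Rank sum = 4 + 4 + 7 = 15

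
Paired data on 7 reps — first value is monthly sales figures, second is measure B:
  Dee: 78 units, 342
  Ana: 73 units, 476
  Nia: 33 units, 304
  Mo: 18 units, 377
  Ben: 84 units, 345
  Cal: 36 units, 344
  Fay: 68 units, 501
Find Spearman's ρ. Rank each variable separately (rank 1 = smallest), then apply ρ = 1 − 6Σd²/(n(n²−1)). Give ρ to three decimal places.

Ranks of variable 1: 6, 5, 2, 1, 7, 3, 4
Ranks of variable 2: 2, 6, 1, 5, 4, 3, 7
d = r₁ − r₂: 4, -1, 1, -4, 3, 0, -3
d²: 16, 1, 1, 16, 9, 0, 9; Σd² = 52
ρ = 1 − 6·52/(7·48) = 1 − 312/336 = 0.071

0.071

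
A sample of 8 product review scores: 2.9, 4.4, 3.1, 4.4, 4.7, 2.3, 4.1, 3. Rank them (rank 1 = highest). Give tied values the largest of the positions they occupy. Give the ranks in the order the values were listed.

7, 3, 5, 3, 1, 8, 4, 6

Sorted (descending): 4.7, 4.4, 4.4, 4.1, 3.1, 3, 2.9, 2.3
The 2 values of 4.4 occupy positions 2–3 → each gets rank 3.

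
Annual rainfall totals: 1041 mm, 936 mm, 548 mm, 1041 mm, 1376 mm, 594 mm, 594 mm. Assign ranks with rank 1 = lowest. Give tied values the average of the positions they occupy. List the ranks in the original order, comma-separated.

5.5, 4, 1, 5.5, 7, 2.5, 2.5

Sorted (ascending): 548, 594, 594, 936, 1041, 1041, 1376
The 2 values of 594 occupy positions 2–3 → average rank (2+3)/2 = 2.5.
The 2 values of 1041 occupy positions 5–6 → average rank (5+6)/2 = 5.5.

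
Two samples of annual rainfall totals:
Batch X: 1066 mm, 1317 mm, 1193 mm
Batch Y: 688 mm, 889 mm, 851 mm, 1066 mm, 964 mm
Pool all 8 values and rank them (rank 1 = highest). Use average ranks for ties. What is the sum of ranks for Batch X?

6.5

Sorted (descending): 1317, 1193, 1066, 1066, 964, 889, 851, 688
The 2 values of 1066 occupy positions 3–4 → average rank (3+4)/2 = 3.5.
Batch X values → pooled ranks: 1066→3.5, 1317→1, 1193→2
Rank sum = 3.5 + 1 + 2 = 6.5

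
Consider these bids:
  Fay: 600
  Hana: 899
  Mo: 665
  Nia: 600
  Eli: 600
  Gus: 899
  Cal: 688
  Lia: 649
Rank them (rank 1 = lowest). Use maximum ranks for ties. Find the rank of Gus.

Sorted (ascending): 600, 600, 600, 649, 665, 688, 899, 899
The 3 values of 600 occupy positions 1–3 → each gets rank 3.
The 2 values of 899 occupy positions 7–8 → each gets rank 8.
Gus has value 899 → rank 8.

8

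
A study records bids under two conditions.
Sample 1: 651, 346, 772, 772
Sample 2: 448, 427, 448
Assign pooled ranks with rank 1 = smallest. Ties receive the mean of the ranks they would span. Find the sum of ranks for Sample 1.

Sorted (ascending): 346, 427, 448, 448, 651, 772, 772
The 2 values of 448 occupy positions 3–4 → average rank (3+4)/2 = 3.5.
The 2 values of 772 occupy positions 6–7 → average rank (6+7)/2 = 6.5.
Sample 1 values → pooled ranks: 651→5, 346→1, 772→6.5, 772→6.5
Rank sum = 5 + 1 + 6.5 + 6.5 = 19

19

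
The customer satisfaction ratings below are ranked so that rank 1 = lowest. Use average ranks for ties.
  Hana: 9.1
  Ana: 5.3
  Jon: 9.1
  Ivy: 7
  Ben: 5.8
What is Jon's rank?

4.5

Sorted (ascending): 5.3, 5.8, 7, 9.1, 9.1
The 2 values of 9.1 occupy positions 4–5 → average rank (4+5)/2 = 4.5.
Jon has value 9.1 → rank 4.5.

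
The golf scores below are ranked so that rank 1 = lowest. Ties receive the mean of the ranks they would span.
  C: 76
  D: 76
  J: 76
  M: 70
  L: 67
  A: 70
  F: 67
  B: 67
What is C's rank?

7

Sorted (ascending): 67, 67, 67, 70, 70, 76, 76, 76
The 3 values of 67 occupy positions 1–3 → average rank 2.
The 2 values of 70 occupy positions 4–5 → average rank (4+5)/2 = 4.5.
The 3 values of 76 occupy positions 6–8 → average rank 7.
C has value 76 → rank 7.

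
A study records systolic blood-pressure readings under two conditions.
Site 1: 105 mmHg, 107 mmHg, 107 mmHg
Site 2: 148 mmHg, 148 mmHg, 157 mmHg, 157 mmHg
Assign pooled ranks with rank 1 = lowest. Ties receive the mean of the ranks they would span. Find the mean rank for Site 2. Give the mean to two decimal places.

5.50

Sorted (ascending): 105, 107, 107, 148, 148, 157, 157
The 2 values of 107 occupy positions 2–3 → average rank (2+3)/2 = 2.5.
The 2 values of 148 occupy positions 4–5 → average rank (4+5)/2 = 4.5.
The 2 values of 157 occupy positions 6–7 → average rank (6+7)/2 = 6.5.
Site 2 values → pooled ranks: 148→4.5, 148→4.5, 157→6.5, 157→6.5
Mean rank = (4.5 + 4.5 + 6.5 + 6.5) / 4 = 5.50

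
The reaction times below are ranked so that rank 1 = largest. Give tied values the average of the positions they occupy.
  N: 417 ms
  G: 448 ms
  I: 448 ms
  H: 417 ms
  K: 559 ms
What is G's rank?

Sorted (descending): 559, 448, 448, 417, 417
The 2 values of 448 occupy positions 2–3 → average rank (2+3)/2 = 2.5.
The 2 values of 417 occupy positions 4–5 → average rank (4+5)/2 = 4.5.
G has value 448 ms → rank 2.5.

2.5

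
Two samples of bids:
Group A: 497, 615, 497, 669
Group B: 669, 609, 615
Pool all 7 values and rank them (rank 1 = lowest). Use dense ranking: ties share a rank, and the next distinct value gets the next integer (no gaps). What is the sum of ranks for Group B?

Sorted (ascending): 497, 497, 609, 615, 615, 669, 669
The 2 values of 497 share dense rank 1.
The 2 values of 615 share dense rank 3.
The 2 values of 669 share dense rank 4.
Remaining distinct values take the next consecutive integers.
Group B values → pooled ranks: 669→4, 609→2, 615→3
Rank sum = 4 + 2 + 3 = 9

9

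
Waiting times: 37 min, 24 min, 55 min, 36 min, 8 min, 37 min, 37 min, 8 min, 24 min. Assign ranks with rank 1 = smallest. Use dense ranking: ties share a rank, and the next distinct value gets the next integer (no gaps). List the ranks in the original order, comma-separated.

Sorted (ascending): 8, 8, 24, 24, 36, 37, 37, 37, 55
The 2 values of 8 share dense rank 1.
The 2 values of 24 share dense rank 2.
The 3 values of 37 share dense rank 4.
Remaining distinct values take the next consecutive integers.

4, 2, 5, 3, 1, 4, 4, 1, 2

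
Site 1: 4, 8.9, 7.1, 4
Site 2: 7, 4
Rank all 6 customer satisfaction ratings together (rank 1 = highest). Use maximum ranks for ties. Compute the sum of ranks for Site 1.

15

Sorted (descending): 8.9, 7.1, 7, 4, 4, 4
The 3 values of 4 occupy positions 4–6 → each gets rank 6.
Site 1 values → pooled ranks: 4→6, 8.9→1, 7.1→2, 4→6
Rank sum = 6 + 1 + 2 + 6 = 15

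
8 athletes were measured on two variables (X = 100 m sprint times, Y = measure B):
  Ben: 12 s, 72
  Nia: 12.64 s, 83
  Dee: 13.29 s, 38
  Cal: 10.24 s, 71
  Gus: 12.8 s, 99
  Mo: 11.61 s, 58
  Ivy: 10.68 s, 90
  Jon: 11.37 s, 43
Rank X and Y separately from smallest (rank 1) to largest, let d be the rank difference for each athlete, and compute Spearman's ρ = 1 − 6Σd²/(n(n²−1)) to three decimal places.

-0.024

Ranks of variable 1: 5, 6, 8, 1, 7, 4, 2, 3
Ranks of variable 2: 5, 6, 1, 4, 8, 3, 7, 2
d = r₁ − r₂: 0, 0, 7, -3, -1, 1, -5, 1
d²: 0, 0, 49, 9, 1, 1, 25, 1; Σd² = 86
ρ = 1 − 6·86/(8·63) = 1 − 516/504 = -0.024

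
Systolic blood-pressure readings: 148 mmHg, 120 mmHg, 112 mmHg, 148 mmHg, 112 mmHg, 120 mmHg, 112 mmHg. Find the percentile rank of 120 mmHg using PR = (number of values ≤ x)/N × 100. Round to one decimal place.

71.4

N = 7.
Strictly below 120: 3. Equal to 120: 2.
PR = 5/7 × 100 = 71.4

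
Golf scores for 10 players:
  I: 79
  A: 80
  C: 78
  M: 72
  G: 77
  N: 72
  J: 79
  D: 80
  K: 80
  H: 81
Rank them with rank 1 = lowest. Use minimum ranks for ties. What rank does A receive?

Sorted (ascending): 72, 72, 77, 78, 79, 79, 80, 80, 80, 81
The 2 values of 72 occupy positions 1–2 → each gets rank 1.
The 2 values of 79 occupy positions 5–6 → each gets rank 5.
The 3 values of 80 occupy positions 7–9 → each gets rank 7.
A has value 80 → rank 7.

7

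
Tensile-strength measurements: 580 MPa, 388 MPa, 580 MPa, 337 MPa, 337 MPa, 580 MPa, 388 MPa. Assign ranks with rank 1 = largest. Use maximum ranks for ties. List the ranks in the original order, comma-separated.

3, 5, 3, 7, 7, 3, 5

Sorted (descending): 580, 580, 580, 388, 388, 337, 337
The 3 values of 580 occupy positions 1–3 → each gets rank 3.
The 2 values of 388 occupy positions 4–5 → each gets rank 5.
The 2 values of 337 occupy positions 6–7 → each gets rank 7.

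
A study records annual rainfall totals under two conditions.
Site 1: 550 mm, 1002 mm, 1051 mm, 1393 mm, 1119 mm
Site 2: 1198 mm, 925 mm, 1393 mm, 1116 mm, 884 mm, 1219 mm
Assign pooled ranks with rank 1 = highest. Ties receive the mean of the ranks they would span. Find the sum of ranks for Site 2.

Sorted (descending): 1393, 1393, 1219, 1198, 1119, 1116, 1051, 1002, 925, 884, 550
The 2 values of 1393 occupy positions 1–2 → average rank (1+2)/2 = 1.5.
Site 2 values → pooled ranks: 1198→4, 925→9, 1393→1.5, 1116→6, 884→10, 1219→3
Rank sum = 4 + 9 + 1.5 + 6 + 10 + 3 = 33.5

33.5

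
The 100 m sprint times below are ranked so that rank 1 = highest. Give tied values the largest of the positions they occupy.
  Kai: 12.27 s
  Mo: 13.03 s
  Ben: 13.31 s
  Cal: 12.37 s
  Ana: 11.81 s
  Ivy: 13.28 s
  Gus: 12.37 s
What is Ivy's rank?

2

Sorted (descending): 13.31, 13.28, 13.03, 12.37, 12.37, 12.27, 11.81
The 2 values of 12.37 occupy positions 4–5 → each gets rank 5.
Ivy has value 13.28 s → rank 2.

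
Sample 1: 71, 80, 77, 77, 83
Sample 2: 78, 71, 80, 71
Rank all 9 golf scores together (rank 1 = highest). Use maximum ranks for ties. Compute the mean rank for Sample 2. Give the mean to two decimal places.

Sorted (descending): 83, 80, 80, 78, 77, 77, 71, 71, 71
The 2 values of 80 occupy positions 2–3 → each gets rank 3.
The 2 values of 77 occupy positions 5–6 → each gets rank 6.
The 3 values of 71 occupy positions 7–9 → each gets rank 9.
Sample 2 values → pooled ranks: 78→4, 71→9, 80→3, 71→9
Mean rank = (4 + 9 + 3 + 9) / 4 = 6.25

6.25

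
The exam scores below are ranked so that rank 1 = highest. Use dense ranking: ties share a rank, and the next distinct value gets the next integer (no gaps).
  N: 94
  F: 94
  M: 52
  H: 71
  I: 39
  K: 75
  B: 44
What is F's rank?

1

Sorted (descending): 94, 94, 75, 71, 52, 44, 39
The 2 values of 94 share dense rank 1.
Remaining distinct values take the next consecutive integers.
F has value 94 → rank 1.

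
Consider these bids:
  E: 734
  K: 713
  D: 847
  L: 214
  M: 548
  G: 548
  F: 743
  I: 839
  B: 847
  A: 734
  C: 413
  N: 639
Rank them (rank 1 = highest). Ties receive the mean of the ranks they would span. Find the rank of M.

Sorted (descending): 847, 847, 839, 743, 734, 734, 713, 639, 548, 548, 413, 214
The 2 values of 847 occupy positions 1–2 → average rank (1+2)/2 = 1.5.
The 2 values of 734 occupy positions 5–6 → average rank (5+6)/2 = 5.5.
The 2 values of 548 occupy positions 9–10 → average rank (9+10)/2 = 9.5.
M has value 548 → rank 9.5.

9.5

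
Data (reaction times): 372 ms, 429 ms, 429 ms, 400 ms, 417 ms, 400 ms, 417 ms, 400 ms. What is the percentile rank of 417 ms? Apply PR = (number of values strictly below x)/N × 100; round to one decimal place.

50.0

N = 8.
Strictly below 417: 4. Equal to 417: 2.
PR = 4/8 × 100 = 50.0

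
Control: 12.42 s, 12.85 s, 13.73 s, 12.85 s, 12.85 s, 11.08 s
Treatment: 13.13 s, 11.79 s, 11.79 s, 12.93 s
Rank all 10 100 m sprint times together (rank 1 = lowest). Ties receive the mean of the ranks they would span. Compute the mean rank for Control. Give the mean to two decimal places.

5.50

Sorted (ascending): 11.08, 11.79, 11.79, 12.42, 12.85, 12.85, 12.85, 12.93, 13.13, 13.73
The 2 values of 11.79 occupy positions 2–3 → average rank (2+3)/2 = 2.5.
The 3 values of 12.85 occupy positions 5–7 → average rank 6.
Control values → pooled ranks: 12.42→4, 12.85→6, 13.73→10, 12.85→6, 12.85→6, 11.08→1
Mean rank = (4 + 6 + 10 + 6 + 6 + 1) / 6 = 5.50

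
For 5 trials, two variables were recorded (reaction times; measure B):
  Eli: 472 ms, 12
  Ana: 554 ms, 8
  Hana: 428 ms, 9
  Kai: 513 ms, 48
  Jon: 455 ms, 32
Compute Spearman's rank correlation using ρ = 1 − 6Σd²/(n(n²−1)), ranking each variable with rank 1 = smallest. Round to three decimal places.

-0.100

Ranks of variable 1: 3, 5, 1, 4, 2
Ranks of variable 2: 3, 1, 2, 5, 4
d = r₁ − r₂: 0, 4, -1, -1, -2
d²: 0, 16, 1, 1, 4; Σd² = 22
ρ = 1 − 6·22/(5·24) = 1 − 132/120 = -0.100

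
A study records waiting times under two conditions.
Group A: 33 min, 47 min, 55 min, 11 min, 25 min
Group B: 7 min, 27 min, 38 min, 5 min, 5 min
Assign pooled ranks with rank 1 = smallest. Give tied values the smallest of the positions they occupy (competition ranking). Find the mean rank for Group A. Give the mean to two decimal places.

7.00

Sorted (ascending): 5, 5, 7, 11, 25, 27, 33, 38, 47, 55
The 2 values of 5 occupy positions 1–2 → each gets rank 1.
Group A values → pooled ranks: 33→7, 47→9, 55→10, 11→4, 25→5
Mean rank = (7 + 9 + 10 + 4 + 5) / 5 = 7.00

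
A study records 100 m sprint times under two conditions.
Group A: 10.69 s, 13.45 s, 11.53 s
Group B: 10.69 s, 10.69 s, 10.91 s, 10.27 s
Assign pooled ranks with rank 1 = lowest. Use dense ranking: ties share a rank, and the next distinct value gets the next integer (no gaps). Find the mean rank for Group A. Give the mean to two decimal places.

3.67

Sorted (ascending): 10.27, 10.69, 10.69, 10.69, 10.91, 11.53, 13.45
The 3 values of 10.69 share dense rank 2.
Remaining distinct values take the next consecutive integers.
Group A values → pooled ranks: 10.69→2, 13.45→5, 11.53→4
Mean rank = (2 + 5 + 4) / 3 = 3.67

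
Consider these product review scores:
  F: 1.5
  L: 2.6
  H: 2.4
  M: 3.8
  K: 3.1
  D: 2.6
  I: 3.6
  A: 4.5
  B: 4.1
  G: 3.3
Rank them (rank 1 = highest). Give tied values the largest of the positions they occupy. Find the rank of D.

8

Sorted (descending): 4.5, 4.1, 3.8, 3.6, 3.3, 3.1, 2.6, 2.6, 2.4, 1.5
The 2 values of 2.6 occupy positions 7–8 → each gets rank 8.
D has value 2.6 → rank 8.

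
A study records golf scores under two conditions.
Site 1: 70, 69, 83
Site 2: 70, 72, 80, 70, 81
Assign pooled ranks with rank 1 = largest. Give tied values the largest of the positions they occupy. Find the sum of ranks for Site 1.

Sorted (descending): 83, 81, 80, 72, 70, 70, 70, 69
The 3 values of 70 occupy positions 5–7 → each gets rank 7.
Site 1 values → pooled ranks: 70→7, 69→8, 83→1
Rank sum = 7 + 8 + 1 = 16

16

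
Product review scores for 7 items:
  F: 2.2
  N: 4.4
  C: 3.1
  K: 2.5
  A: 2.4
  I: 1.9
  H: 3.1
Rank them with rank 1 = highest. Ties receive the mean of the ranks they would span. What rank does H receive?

2.5

Sorted (descending): 4.4, 3.1, 3.1, 2.5, 2.4, 2.2, 1.9
The 2 values of 3.1 occupy positions 2–3 → average rank (2+3)/2 = 2.5.
H has value 3.1 → rank 2.5.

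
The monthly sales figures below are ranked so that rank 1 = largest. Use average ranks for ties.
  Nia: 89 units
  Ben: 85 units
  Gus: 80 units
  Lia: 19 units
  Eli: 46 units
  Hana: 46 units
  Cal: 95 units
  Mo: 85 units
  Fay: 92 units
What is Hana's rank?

7.5

Sorted (descending): 95, 92, 89, 85, 85, 80, 46, 46, 19
The 2 values of 85 occupy positions 4–5 → average rank (4+5)/2 = 4.5.
The 2 values of 46 occupy positions 7–8 → average rank (7+8)/2 = 7.5.
Hana has value 46 units → rank 7.5.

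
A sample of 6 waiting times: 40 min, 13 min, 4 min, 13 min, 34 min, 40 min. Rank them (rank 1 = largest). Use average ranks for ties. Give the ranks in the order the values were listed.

Sorted (descending): 40, 40, 34, 13, 13, 4
The 2 values of 40 occupy positions 1–2 → average rank (1+2)/2 = 1.5.
The 2 values of 13 occupy positions 4–5 → average rank (4+5)/2 = 4.5.

1.5, 4.5, 6, 4.5, 3, 1.5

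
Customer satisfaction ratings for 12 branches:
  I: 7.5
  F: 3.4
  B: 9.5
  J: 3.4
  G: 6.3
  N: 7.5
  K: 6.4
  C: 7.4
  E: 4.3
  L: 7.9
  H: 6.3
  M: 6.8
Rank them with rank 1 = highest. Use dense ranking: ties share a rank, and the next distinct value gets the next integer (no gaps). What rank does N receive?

Sorted (descending): 9.5, 7.9, 7.5, 7.5, 7.4, 6.8, 6.4, 6.3, 6.3, 4.3, 3.4, 3.4
The 2 values of 7.5 share dense rank 3.
The 2 values of 6.3 share dense rank 7.
The 2 values of 3.4 share dense rank 9.
Remaining distinct values take the next consecutive integers.
N has value 7.5 → rank 3.

3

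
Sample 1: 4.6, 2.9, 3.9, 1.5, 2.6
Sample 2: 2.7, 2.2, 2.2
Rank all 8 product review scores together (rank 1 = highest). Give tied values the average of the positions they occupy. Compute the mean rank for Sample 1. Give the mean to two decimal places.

3.80

Sorted (descending): 4.6, 3.9, 2.9, 2.7, 2.6, 2.2, 2.2, 1.5
The 2 values of 2.2 occupy positions 6–7 → average rank (6+7)/2 = 6.5.
Sample 1 values → pooled ranks: 4.6→1, 2.9→3, 3.9→2, 1.5→8, 2.6→5
Mean rank = (1 + 3 + 2 + 8 + 5) / 5 = 3.80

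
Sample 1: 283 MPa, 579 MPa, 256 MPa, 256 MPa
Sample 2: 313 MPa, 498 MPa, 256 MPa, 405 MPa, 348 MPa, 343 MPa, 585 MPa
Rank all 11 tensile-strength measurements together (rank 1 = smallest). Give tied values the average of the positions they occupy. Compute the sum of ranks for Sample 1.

18

Sorted (ascending): 256, 256, 256, 283, 313, 343, 348, 405, 498, 579, 585
The 3 values of 256 occupy positions 1–3 → average rank 2.
Sample 1 values → pooled ranks: 283→4, 579→10, 256→2, 256→2
Rank sum = 4 + 10 + 2 + 2 = 18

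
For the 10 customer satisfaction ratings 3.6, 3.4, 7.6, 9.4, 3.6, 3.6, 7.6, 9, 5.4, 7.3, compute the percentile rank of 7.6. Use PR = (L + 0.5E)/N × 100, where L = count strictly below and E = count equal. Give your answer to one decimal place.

70.0

N = 10.
Strictly below 7.6: 6. Equal to 7.6: 2.
PR = (6 + 0.5·2)/10 × 100 = 70.0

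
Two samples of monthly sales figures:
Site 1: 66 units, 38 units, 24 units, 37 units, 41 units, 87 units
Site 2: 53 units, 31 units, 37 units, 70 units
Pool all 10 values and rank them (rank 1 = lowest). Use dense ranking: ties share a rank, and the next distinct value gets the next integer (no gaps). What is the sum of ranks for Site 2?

Sorted (ascending): 24, 31, 37, 37, 38, 41, 53, 66, 70, 87
The 2 values of 37 share dense rank 3.
Remaining distinct values take the next consecutive integers.
Site 2 values → pooled ranks: 53→6, 31→2, 37→3, 70→8
Rank sum = 6 + 2 + 3 + 8 = 19

19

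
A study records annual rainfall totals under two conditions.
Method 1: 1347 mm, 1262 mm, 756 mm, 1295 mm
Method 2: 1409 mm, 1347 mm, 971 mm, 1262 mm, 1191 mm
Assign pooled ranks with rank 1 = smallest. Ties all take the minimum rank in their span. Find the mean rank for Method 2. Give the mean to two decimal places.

Sorted (ascending): 756, 971, 1191, 1262, 1262, 1295, 1347, 1347, 1409
The 2 values of 1262 occupy positions 4–5 → each gets rank 4.
The 2 values of 1347 occupy positions 7–8 → each gets rank 7.
Method 2 values → pooled ranks: 1409→9, 1347→7, 971→2, 1262→4, 1191→3
Mean rank = (9 + 7 + 2 + 4 + 3) / 5 = 5.00

5.00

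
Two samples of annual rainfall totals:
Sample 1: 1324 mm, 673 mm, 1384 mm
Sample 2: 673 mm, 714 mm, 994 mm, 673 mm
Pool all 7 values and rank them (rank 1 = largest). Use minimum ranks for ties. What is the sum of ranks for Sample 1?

Sorted (descending): 1384, 1324, 994, 714, 673, 673, 673
The 3 values of 673 occupy positions 5–7 → each gets rank 5.
Sample 1 values → pooled ranks: 1324→2, 673→5, 1384→1
Rank sum = 2 + 5 + 1 = 8

8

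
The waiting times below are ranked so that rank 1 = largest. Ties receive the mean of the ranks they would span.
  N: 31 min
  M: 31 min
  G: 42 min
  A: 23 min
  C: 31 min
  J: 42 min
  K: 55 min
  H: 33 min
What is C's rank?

Sorted (descending): 55, 42, 42, 33, 31, 31, 31, 23
The 2 values of 42 occupy positions 2–3 → average rank (2+3)/2 = 2.5.
The 3 values of 31 occupy positions 5–7 → average rank 6.
C has value 31 min → rank 6.

6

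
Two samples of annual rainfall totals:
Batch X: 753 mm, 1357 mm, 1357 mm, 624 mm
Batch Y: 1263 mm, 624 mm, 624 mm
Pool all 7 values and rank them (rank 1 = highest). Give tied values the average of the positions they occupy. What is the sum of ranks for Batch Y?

15

Sorted (descending): 1357, 1357, 1263, 753, 624, 624, 624
The 2 values of 1357 occupy positions 1–2 → average rank (1+2)/2 = 1.5.
The 3 values of 624 occupy positions 5–7 → average rank 6.
Batch Y values → pooled ranks: 1263→3, 624→6, 624→6
Rank sum = 3 + 6 + 6 = 15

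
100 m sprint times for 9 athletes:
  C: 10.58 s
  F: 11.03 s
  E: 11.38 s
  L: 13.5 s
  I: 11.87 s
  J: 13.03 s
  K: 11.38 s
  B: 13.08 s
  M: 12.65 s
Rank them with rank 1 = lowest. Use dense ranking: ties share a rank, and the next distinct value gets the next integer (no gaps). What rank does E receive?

Sorted (ascending): 10.58, 11.03, 11.38, 11.38, 11.87, 12.65, 13.03, 13.08, 13.5
The 2 values of 11.38 share dense rank 3.
Remaining distinct values take the next consecutive integers.
E has value 11.38 s → rank 3.

3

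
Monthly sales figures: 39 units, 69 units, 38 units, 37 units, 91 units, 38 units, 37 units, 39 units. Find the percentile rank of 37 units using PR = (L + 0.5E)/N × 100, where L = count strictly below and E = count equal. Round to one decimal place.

N = 8.
Strictly below 37: 0. Equal to 37: 2.
PR = (0 + 0.5·2)/8 × 100 = 12.5

12.5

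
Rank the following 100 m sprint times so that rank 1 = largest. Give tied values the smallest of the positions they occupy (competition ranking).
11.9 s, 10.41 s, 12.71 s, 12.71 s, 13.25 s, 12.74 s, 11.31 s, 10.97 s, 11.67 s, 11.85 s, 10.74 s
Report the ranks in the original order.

Sorted (descending): 13.25, 12.74, 12.71, 12.71, 11.9, 11.85, 11.67, 11.31, 10.97, 10.74, 10.41
The 2 values of 12.71 occupy positions 3–4 → each gets rank 3.

5, 11, 3, 3, 1, 2, 8, 9, 7, 6, 10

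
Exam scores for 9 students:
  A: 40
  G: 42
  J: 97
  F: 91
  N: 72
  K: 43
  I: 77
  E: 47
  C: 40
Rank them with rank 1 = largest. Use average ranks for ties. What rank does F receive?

2

Sorted (descending): 97, 91, 77, 72, 47, 43, 42, 40, 40
The 2 values of 40 occupy positions 8–9 → average rank (8+9)/2 = 8.5.
F has value 91 → rank 2.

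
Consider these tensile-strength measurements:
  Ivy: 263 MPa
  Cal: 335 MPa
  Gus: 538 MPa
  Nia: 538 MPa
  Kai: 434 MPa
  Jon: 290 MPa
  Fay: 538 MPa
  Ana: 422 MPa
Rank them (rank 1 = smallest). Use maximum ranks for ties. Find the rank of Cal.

3

Sorted (ascending): 263, 290, 335, 422, 434, 538, 538, 538
The 3 values of 538 occupy positions 6–8 → each gets rank 8.
Cal has value 335 MPa → rank 3.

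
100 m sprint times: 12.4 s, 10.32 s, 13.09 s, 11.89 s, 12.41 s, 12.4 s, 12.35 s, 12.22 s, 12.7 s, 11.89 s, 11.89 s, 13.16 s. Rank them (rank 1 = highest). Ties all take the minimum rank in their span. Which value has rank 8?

12.22

Sorted (descending): 13.16, 13.09, 12.7, 12.41, 12.4, 12.4, 12.35, 12.22, 11.89, 11.89, 11.89, 10.32
The 2 values of 12.4 occupy positions 5–6 → each gets rank 5.
The 3 values of 11.89 occupy positions 9–11 → each gets rank 9.
Rank 8 → value 12.22.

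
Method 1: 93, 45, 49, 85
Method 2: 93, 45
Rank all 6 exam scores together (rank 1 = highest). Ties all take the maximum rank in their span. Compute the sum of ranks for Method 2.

8

Sorted (descending): 93, 93, 85, 49, 45, 45
The 2 values of 93 occupy positions 1–2 → each gets rank 2.
The 2 values of 45 occupy positions 5–6 → each gets rank 6.
Method 2 values → pooled ranks: 93→2, 45→6
Rank sum = 2 + 6 = 8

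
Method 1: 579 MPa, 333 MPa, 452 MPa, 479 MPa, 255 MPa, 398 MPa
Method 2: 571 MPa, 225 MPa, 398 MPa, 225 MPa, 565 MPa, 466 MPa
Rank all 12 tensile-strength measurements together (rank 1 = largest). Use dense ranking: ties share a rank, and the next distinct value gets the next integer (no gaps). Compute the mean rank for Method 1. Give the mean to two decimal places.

Sorted (descending): 579, 571, 565, 479, 466, 452, 398, 398, 333, 255, 225, 225
The 2 values of 398 share dense rank 7.
The 2 values of 225 share dense rank 10.
Remaining distinct values take the next consecutive integers.
Method 1 values → pooled ranks: 579→1, 333→8, 452→6, 479→4, 255→9, 398→7
Mean rank = (1 + 8 + 6 + 4 + 9 + 7) / 6 = 5.83

5.83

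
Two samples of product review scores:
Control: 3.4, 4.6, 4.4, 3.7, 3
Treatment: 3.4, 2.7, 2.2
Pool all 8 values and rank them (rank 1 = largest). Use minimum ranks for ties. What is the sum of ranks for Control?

Sorted (descending): 4.6, 4.4, 3.7, 3.4, 3.4, 3, 2.7, 2.2
The 2 values of 3.4 occupy positions 4–5 → each gets rank 4.
Control values → pooled ranks: 3.4→4, 4.6→1, 4.4→2, 3.7→3, 3→6
Rank sum = 4 + 1 + 2 + 3 + 6 = 16

16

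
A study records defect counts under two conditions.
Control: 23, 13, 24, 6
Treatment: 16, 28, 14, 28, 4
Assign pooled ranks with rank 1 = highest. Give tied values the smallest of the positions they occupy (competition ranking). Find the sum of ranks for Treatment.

22

Sorted (descending): 28, 28, 24, 23, 16, 14, 13, 6, 4
The 2 values of 28 occupy positions 1–2 → each gets rank 1.
Treatment values → pooled ranks: 16→5, 28→1, 14→6, 28→1, 4→9
Rank sum = 5 + 1 + 6 + 1 + 9 = 22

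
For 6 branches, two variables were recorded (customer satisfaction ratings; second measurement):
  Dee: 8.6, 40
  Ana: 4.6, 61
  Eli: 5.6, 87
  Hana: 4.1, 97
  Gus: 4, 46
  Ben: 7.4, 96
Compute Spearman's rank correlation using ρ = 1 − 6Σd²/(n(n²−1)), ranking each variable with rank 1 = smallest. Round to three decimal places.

-0.200

Ranks of variable 1: 6, 3, 4, 2, 1, 5
Ranks of variable 2: 1, 3, 4, 6, 2, 5
d = r₁ − r₂: 5, 0, 0, -4, -1, 0
d²: 25, 0, 0, 16, 1, 0; Σd² = 42
ρ = 1 − 6·42/(6·35) = 1 − 252/210 = -0.200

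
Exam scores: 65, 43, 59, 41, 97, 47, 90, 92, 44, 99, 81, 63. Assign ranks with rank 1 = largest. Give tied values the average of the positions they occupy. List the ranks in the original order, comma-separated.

6, 11, 8, 12, 2, 9, 4, 3, 10, 1, 5, 7

Sorted (descending): 99, 97, 92, 90, 81, 65, 63, 59, 47, 44, 43, 41
No ties — each value takes its position as its rank.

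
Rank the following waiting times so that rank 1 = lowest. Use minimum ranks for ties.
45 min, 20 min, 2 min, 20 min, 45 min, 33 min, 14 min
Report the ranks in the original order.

6, 3, 1, 3, 6, 5, 2

Sorted (ascending): 2, 14, 20, 20, 33, 45, 45
The 2 values of 20 occupy positions 3–4 → each gets rank 3.
The 2 values of 45 occupy positions 6–7 → each gets rank 6.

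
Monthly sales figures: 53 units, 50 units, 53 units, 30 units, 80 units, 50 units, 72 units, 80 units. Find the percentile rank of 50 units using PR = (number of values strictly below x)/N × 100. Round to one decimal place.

N = 8.
Strictly below 50: 1. Equal to 50: 2.
PR = 1/8 × 100 = 12.5

12.5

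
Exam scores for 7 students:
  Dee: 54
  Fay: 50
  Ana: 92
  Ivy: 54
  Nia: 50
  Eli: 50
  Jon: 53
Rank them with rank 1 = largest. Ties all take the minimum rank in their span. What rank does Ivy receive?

Sorted (descending): 92, 54, 54, 53, 50, 50, 50
The 2 values of 54 occupy positions 2–3 → each gets rank 2.
The 3 values of 50 occupy positions 5–7 → each gets rank 5.
Ivy has value 54 → rank 2.

2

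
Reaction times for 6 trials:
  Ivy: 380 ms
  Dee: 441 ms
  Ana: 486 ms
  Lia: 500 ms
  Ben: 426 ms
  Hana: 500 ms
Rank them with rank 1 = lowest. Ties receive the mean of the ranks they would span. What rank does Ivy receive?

Sorted (ascending): 380, 426, 441, 486, 500, 500
The 2 values of 500 occupy positions 5–6 → average rank (5+6)/2 = 5.5.
Ivy has value 380 ms → rank 1.

1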